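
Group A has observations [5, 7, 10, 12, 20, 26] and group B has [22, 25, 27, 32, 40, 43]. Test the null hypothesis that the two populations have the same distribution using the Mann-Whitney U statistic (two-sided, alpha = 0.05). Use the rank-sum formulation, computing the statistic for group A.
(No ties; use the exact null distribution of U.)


Step 1: Combine and sort all 12 observations; assign midranks.
sorted (value, group): (5,X), (7,X), (10,X), (12,X), (20,X), (22,Y), (25,Y), (26,X), (27,Y), (32,Y), (40,Y), (43,Y)
ranks: 5->1, 7->2, 10->3, 12->4, 20->5, 22->6, 25->7, 26->8, 27->9, 32->10, 40->11, 43->12
Step 2: Rank sum for X: R1 = 1 + 2 + 3 + 4 + 5 + 8 = 23.
Step 3: U_X = R1 - n1(n1+1)/2 = 23 - 6*7/2 = 23 - 21 = 2.
       U_Y = n1*n2 - U_X = 36 - 2 = 34.
Step 4: No ties, so the exact null distribution of U (based on enumerating the C(12,6) = 924 equally likely rank assignments) gives the two-sided p-value.
Step 5: p-value = 0.008658; compare to alpha = 0.05. reject H0.

U_X = 2, p = 0.008658, reject H0 at alpha = 0.05.


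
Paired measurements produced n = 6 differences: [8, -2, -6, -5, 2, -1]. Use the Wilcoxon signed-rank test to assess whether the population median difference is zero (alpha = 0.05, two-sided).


Step 1: Drop any zero differences (none here) and take |d_i|.
|d| = [8, 2, 6, 5, 2, 1]
Step 2: Midrank |d_i| (ties get averaged ranks).
ranks: |8|->6, |2|->2.5, |6|->5, |5|->4, |2|->2.5, |1|->1
Step 3: Attach original signs; sum ranks with positive sign and with negative sign.
W+ = 6 + 2.5 = 8.5
W- = 2.5 + 5 + 4 + 1 = 12.5
(Check: W+ + W- = 21 should equal n(n+1)/2 = 21.)
Step 4: Test statistic W = min(W+, W-) = 8.5.
Step 5: Ties in |d|, so use the tie-corrected normal approximation.
        E[W] = n(n+1)/4 = 6*7/4 = 10.5.
        Tie groups: |d|=2 (t=2); sum(t^3 - t) = 6.
        Var[W] = n(n+1)(2n+1)/24 - sum(t^3-t)/48 = 546/24 - 6/48 = 22.625.
        z = (W - E[W]) / sqrt(Var[W]) = (8.5 - 10.5) / 4.7566 = -0.4205.
        Two-sided p = 2*Phi(z) = 0.674142.
Step 6: alpha = 0.05. fail to reject H0.

W+ = 8.5, W- = 12.5, W = min = 8.5, p = 0.674142, fail to reject H0.


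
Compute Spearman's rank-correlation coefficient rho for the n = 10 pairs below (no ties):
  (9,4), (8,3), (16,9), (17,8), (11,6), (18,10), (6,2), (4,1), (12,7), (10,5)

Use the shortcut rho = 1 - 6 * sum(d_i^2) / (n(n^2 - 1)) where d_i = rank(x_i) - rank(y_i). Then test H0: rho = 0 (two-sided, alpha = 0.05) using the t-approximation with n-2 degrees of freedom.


Step 1: Rank x and y separately (midranks; no ties here).
rank(x): 9->4, 8->3, 16->8, 17->9, 11->6, 18->10, 6->2, 4->1, 12->7, 10->5
rank(y): 4->4, 3->3, 9->9, 8->8, 6->6, 10->10, 2->2, 1->1, 7->7, 5->5
Step 2: d_i = R_x(i) - R_y(i); compute d_i^2.
  (4-4)^2=0, (3-3)^2=0, (8-9)^2=1, (9-8)^2=1, (6-6)^2=0, (10-10)^2=0, (2-2)^2=0, (1-1)^2=0, (7-7)^2=0, (5-5)^2=0
sum(d^2) = 2.
Step 3: rho = 1 - 6*2 / (10*(10^2 - 1)) = 1 - 12/990 = 0.987879.
Step 4: Under H0, t = rho * sqrt((n-2)/(1-rho^2)) = 18.0003 ~ t(8).
Step 5: Two-sided p-value from the t-distribution with 8 df = 0.000000.
Step 6: alpha = 0.05. reject H0.

rho = 0.9879, p = 0.000000, reject H0 at alpha = 0.05.


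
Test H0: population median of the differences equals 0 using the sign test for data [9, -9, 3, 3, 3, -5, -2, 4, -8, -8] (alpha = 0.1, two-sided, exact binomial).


Step 1: Discard zero differences. Original n = 10; n_eff = number of nonzero differences = 10.
Nonzero differences (with sign): +9, -9, +3, +3, +3, -5, -2, +4, -8, -8
Step 2: Count signs: positive = 5, negative = 5.
Step 3: Under H0: P(positive) = 0.5, so the number of positives S ~ Bin(10, 0.5).
Step 4: Two-sided exact p-value = sum of Bin(10,0.5) probabilities at or below the observed probability = 1.000000.
Step 5: alpha = 0.1. fail to reject H0.

n_eff = 10, pos = 5, neg = 5, p = 1.000000, fail to reject H0.


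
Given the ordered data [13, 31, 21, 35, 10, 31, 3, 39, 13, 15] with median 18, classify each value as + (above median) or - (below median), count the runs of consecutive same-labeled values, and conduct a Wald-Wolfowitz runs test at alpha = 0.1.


Step 1: Compute median = 18; label A = above, B = below.
Labels in order: BAAABABABB  (n_A = 5, n_B = 5)
Step 2: Count runs R = 7.
Step 3: Under H0 (random ordering), E[R] = 2*n_A*n_B/(n_A+n_B) + 1 = 2*5*5/10 + 1 = 6.0000.
        Var[R] = 2*n_A*n_B*(2*n_A*n_B - n_A - n_B) / ((n_A+n_B)^2 * (n_A+n_B-1)) = 2000/900 = 2.2222.
        SD[R] = 1.4907.
Step 4: Continuity-corrected z = (R - 0.5 - E[R]) / SD[R] = (7 - 0.5 - 6.0000) / 1.4907 = 0.3354.
Step 5: Two-sided p-value via normal approximation = 2*(1 - Phi(|z|)) = 0.737316.
Step 6: alpha = 0.1. fail to reject H0.

R = 7, z = 0.3354, p = 0.737316, fail to reject H0.


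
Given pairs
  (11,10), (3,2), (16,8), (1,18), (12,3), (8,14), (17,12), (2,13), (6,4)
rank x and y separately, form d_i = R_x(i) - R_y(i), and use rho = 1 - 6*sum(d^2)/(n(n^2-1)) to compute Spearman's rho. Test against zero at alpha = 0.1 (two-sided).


Step 1: Rank x and y separately (midranks; no ties here).
rank(x): 11->6, 3->3, 16->8, 1->1, 12->7, 8->5, 17->9, 2->2, 6->4
rank(y): 10->5, 2->1, 8->4, 18->9, 3->2, 14->8, 12->6, 13->7, 4->3
Step 2: d_i = R_x(i) - R_y(i); compute d_i^2.
  (6-5)^2=1, (3-1)^2=4, (8-4)^2=16, (1-9)^2=64, (7-2)^2=25, (5-8)^2=9, (9-6)^2=9, (2-7)^2=25, (4-3)^2=1
sum(d^2) = 154.
Step 3: rho = 1 - 6*154 / (9*(9^2 - 1)) = 1 - 924/720 = -0.283333.
Step 4: Under H0, t = rho * sqrt((n-2)/(1-rho^2)) = -0.7817 ~ t(7).
Step 5: Two-sided p-value from the t-distribution with 7 df = 0.460030.
Step 6: alpha = 0.1. fail to reject H0.

rho = -0.2833, p = 0.460030, fail to reject H0 at alpha = 0.1.


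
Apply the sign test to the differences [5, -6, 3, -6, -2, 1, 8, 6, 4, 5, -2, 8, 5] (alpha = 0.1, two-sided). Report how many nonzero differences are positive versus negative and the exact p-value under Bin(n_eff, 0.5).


Step 1: Discard zero differences. Original n = 13; n_eff = number of nonzero differences = 13.
Nonzero differences (with sign): +5, -6, +3, -6, -2, +1, +8, +6, +4, +5, -2, +8, +5
Step 2: Count signs: positive = 9, negative = 4.
Step 3: Under H0: P(positive) = 0.5, so the number of positives S ~ Bin(13, 0.5).
Step 4: Two-sided exact p-value = sum of Bin(13,0.5) probabilities at or below the observed probability = 0.266846.
Step 5: alpha = 0.1. fail to reject H0.

n_eff = 13, pos = 9, neg = 4, p = 0.266846, fail to reject H0.


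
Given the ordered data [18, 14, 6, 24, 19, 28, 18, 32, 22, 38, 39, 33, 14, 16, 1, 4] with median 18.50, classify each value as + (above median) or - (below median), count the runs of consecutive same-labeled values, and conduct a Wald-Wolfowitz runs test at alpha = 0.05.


Step 1: Compute median = 18.50; label A = above, B = below.
Labels in order: BBBAAABAAAAABBBB  (n_A = 8, n_B = 8)
Step 2: Count runs R = 5.
Step 3: Under H0 (random ordering), E[R] = 2*n_A*n_B/(n_A+n_B) + 1 = 2*8*8/16 + 1 = 9.0000.
        Var[R] = 2*n_A*n_B*(2*n_A*n_B - n_A - n_B) / ((n_A+n_B)^2 * (n_A+n_B-1)) = 14336/3840 = 3.7333.
        SD[R] = 1.9322.
Step 4: Continuity-corrected z = (R + 0.5 - E[R]) / SD[R] = (5 + 0.5 - 9.0000) / 1.9322 = -1.8114.
Step 5: Two-sided p-value via normal approximation = 2*(1 - Phi(|z|)) = 0.070076.
Step 6: alpha = 0.05. fail to reject H0.

R = 5, z = -1.8114, p = 0.070076, fail to reject H0.


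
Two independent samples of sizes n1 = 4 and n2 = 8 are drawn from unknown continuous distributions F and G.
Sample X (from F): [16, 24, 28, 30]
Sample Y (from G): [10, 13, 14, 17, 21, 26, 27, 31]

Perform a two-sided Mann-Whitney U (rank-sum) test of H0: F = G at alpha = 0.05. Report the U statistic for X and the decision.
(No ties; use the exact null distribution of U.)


Step 1: Combine and sort all 12 observations; assign midranks.
sorted (value, group): (10,Y), (13,Y), (14,Y), (16,X), (17,Y), (21,Y), (24,X), (26,Y), (27,Y), (28,X), (30,X), (31,Y)
ranks: 10->1, 13->2, 14->3, 16->4, 17->5, 21->6, 24->7, 26->8, 27->9, 28->10, 30->11, 31->12
Step 2: Rank sum for X: R1 = 4 + 7 + 10 + 11 = 32.
Step 3: U_X = R1 - n1(n1+1)/2 = 32 - 4*5/2 = 32 - 10 = 22.
       U_Y = n1*n2 - U_X = 32 - 22 = 10.
Step 4: No ties, so the exact null distribution of U (based on enumerating the C(12,4) = 495 equally likely rank assignments) gives the two-sided p-value.
Step 5: p-value = 0.367677; compare to alpha = 0.05. fail to reject H0.

U_X = 22, p = 0.367677, fail to reject H0 at alpha = 0.05.


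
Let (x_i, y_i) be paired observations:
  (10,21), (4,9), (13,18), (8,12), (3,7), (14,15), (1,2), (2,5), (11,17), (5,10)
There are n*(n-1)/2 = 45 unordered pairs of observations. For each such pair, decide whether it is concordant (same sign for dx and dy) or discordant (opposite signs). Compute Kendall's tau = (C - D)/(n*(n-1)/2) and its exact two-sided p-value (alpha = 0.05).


Step 1: Enumerate the 45 unordered pairs (i,j) with i<j and classify each by sign(x_j-x_i) * sign(y_j-y_i).
  (1,2):dx=-6,dy=-12->C; (1,3):dx=+3,dy=-3->D; (1,4):dx=-2,dy=-9->C; (1,5):dx=-7,dy=-14->C
  (1,6):dx=+4,dy=-6->D; (1,7):dx=-9,dy=-19->C; (1,8):dx=-8,dy=-16->C; (1,9):dx=+1,dy=-4->D
  (1,10):dx=-5,dy=-11->C; (2,3):dx=+9,dy=+9->C; (2,4):dx=+4,dy=+3->C; (2,5):dx=-1,dy=-2->C
  (2,6):dx=+10,dy=+6->C; (2,7):dx=-3,dy=-7->C; (2,8):dx=-2,dy=-4->C; (2,9):dx=+7,dy=+8->C
  (2,10):dx=+1,dy=+1->C; (3,4):dx=-5,dy=-6->C; (3,5):dx=-10,dy=-11->C; (3,6):dx=+1,dy=-3->D
  (3,7):dx=-12,dy=-16->C; (3,8):dx=-11,dy=-13->C; (3,9):dx=-2,dy=-1->C; (3,10):dx=-8,dy=-8->C
  (4,5):dx=-5,dy=-5->C; (4,6):dx=+6,dy=+3->C; (4,7):dx=-7,dy=-10->C; (4,8):dx=-6,dy=-7->C
  (4,9):dx=+3,dy=+5->C; (4,10):dx=-3,dy=-2->C; (5,6):dx=+11,dy=+8->C; (5,7):dx=-2,dy=-5->C
  (5,8):dx=-1,dy=-2->C; (5,9):dx=+8,dy=+10->C; (5,10):dx=+2,dy=+3->C; (6,7):dx=-13,dy=-13->C
  (6,8):dx=-12,dy=-10->C; (6,9):dx=-3,dy=+2->D; (6,10):dx=-9,dy=-5->C; (7,8):dx=+1,dy=+3->C
  (7,9):dx=+10,dy=+15->C; (7,10):dx=+4,dy=+8->C; (8,9):dx=+9,dy=+12->C; (8,10):dx=+3,dy=+5->C
  (9,10):dx=-6,dy=-7->C
Step 2: C = 40, D = 5, total pairs = 45.
Step 3: tau = (C - D)/(n(n-1)/2) = (40 - 5)/45 = 0.777778.
Step 4: Exact two-sided p-value (enumerate n! = 3628800 permutations of y under H0): p = 0.000946.
Step 5: alpha = 0.05. reject H0.

tau_b = 0.7778 (C=40, D=5), p = 0.000946, reject H0.


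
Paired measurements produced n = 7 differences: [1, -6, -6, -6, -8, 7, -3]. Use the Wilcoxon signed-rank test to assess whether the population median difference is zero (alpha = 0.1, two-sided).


Step 1: Drop any zero differences (none here) and take |d_i|.
|d| = [1, 6, 6, 6, 8, 7, 3]
Step 2: Midrank |d_i| (ties get averaged ranks).
ranks: |1|->1, |6|->4, |6|->4, |6|->4, |8|->7, |7|->6, |3|->2
Step 3: Attach original signs; sum ranks with positive sign and with negative sign.
W+ = 1 + 6 = 7
W- = 4 + 4 + 4 + 7 + 2 = 21
(Check: W+ + W- = 28 should equal n(n+1)/2 = 28.)
Step 4: Test statistic W = min(W+, W-) = 7.
Step 5: Ties in |d|, so use the tie-corrected normal approximation.
        E[W] = n(n+1)/4 = 7*8/4 = 14.
        Tie groups: |d|=6 (t=3); sum(t^3 - t) = 24.
        Var[W] = n(n+1)(2n+1)/24 - sum(t^3-t)/48 = 840/24 - 24/48 = 34.5.
        z = (W - E[W]) / sqrt(Var[W]) = (7 - 14) / 5.8737 = -1.1918.
        Two-sided p = 2*Phi(z) = 0.233356.
Step 6: alpha = 0.1. fail to reject H0.

W+ = 7, W- = 21, W = min = 7, p = 0.233356, fail to reject H0.


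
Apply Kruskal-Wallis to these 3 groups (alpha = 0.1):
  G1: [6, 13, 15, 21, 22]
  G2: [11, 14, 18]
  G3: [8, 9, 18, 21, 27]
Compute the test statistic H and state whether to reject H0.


Step 1: Combine all N = 13 observations and assign midranks.
sorted (value, group, rank): (6,G1,1), (8,G3,2), (9,G3,3), (11,G2,4), (13,G1,5), (14,G2,6), (15,G1,7), (18,G2,8.5), (18,G3,8.5), (21,G1,10.5), (21,G3,10.5), (22,G1,12), (27,G3,13)
Step 2: Sum ranks within each group.
R_1 = 35.5 (n_1 = 5)
R_2 = 18.5 (n_2 = 3)
R_3 = 37 (n_3 = 5)
Step 3: H = 12/(N(N+1)) * sum(R_i^2/n_i) - 3(N+1)
     = 12/(13*14) * (35.5^2/5 + 18.5^2/3 + 37^2/5) - 3*14
     = 0.065934 * 639.933 - 42
     = 0.193407.
Step 4: Ties present; correction factor C = 1 - 12/(13^3 - 13) = 0.994505. Corrected H = 0.193407 / 0.994505 = 0.194475.
Step 5: Under H0, H ~ chi^2(2); p-value = 0.907340.
Step 6: alpha = 0.1. fail to reject H0.

H = 0.1945, df = 2, p = 0.907340, fail to reject H0.


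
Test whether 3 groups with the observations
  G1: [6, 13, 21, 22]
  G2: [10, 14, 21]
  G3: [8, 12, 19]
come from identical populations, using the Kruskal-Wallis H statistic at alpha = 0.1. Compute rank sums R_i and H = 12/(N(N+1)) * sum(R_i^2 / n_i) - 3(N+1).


Step 1: Combine all N = 10 observations and assign midranks.
sorted (value, group, rank): (6,G1,1), (8,G3,2), (10,G2,3), (12,G3,4), (13,G1,5), (14,G2,6), (19,G3,7), (21,G1,8.5), (21,G2,8.5), (22,G1,10)
Step 2: Sum ranks within each group.
R_1 = 24.5 (n_1 = 4)
R_2 = 17.5 (n_2 = 3)
R_3 = 13 (n_3 = 3)
Step 3: H = 12/(N(N+1)) * sum(R_i^2/n_i) - 3(N+1)
     = 12/(10*11) * (24.5^2/4 + 17.5^2/3 + 13^2/3) - 3*11
     = 0.109091 * 308.479 - 33
     = 0.652273.
Step 4: Ties present; correction factor C = 1 - 6/(10^3 - 10) = 0.993939. Corrected H = 0.652273 / 0.993939 = 0.656250.
Step 5: Under H0, H ~ chi^2(2); p-value = 0.720273.
Step 6: alpha = 0.1. fail to reject H0.

H = 0.6563, df = 2, p = 0.720273, fail to reject H0.


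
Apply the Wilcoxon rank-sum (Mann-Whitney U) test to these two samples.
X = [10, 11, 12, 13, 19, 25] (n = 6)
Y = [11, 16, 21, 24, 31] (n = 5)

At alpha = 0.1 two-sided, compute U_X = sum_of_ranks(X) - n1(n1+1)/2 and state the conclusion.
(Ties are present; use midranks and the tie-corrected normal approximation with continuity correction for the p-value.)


Step 1: Combine and sort all 11 observations; assign midranks.
sorted (value, group): (10,X), (11,X), (11,Y), (12,X), (13,X), (16,Y), (19,X), (21,Y), (24,Y), (25,X), (31,Y)
ranks: 10->1, 11->2.5, 11->2.5, 12->4, 13->5, 16->6, 19->7, 21->8, 24->9, 25->10, 31->11
Step 2: Rank sum for X: R1 = 1 + 2.5 + 4 + 5 + 7 + 10 = 29.5.
Step 3: U_X = R1 - n1(n1+1)/2 = 29.5 - 6*7/2 = 29.5 - 21 = 8.5.
       U_Y = n1*n2 - U_X = 30 - 8.5 = 21.5.
Step 4: Ties are present, so use the tie-corrected normal approximation (with continuity correction) for the p-value.
Step 5: p-value = 0.272229; compare to alpha = 0.1. fail to reject H0.

U_X = 8.5, p = 0.272229, fail to reject H0 at alpha = 0.1.


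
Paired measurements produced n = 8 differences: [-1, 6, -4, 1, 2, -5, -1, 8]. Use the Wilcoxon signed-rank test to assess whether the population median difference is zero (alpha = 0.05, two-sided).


Step 1: Drop any zero differences (none here) and take |d_i|.
|d| = [1, 6, 4, 1, 2, 5, 1, 8]
Step 2: Midrank |d_i| (ties get averaged ranks).
ranks: |1|->2, |6|->7, |4|->5, |1|->2, |2|->4, |5|->6, |1|->2, |8|->8
Step 3: Attach original signs; sum ranks with positive sign and with negative sign.
W+ = 7 + 2 + 4 + 8 = 21
W- = 2 + 5 + 6 + 2 = 15
(Check: W+ + W- = 36 should equal n(n+1)/2 = 36.)
Step 4: Test statistic W = min(W+, W-) = 15.
Step 5: Ties in |d|, so use the tie-corrected normal approximation.
        E[W] = n(n+1)/4 = 8*9/4 = 18.
        Tie groups: |d|=1 (t=3); sum(t^3 - t) = 24.
        Var[W] = n(n+1)(2n+1)/24 - sum(t^3-t)/48 = 1224/24 - 24/48 = 50.5.
        z = (W - E[W]) / sqrt(Var[W]) = (15 - 18) / 7.1063 = -0.4222.
        Two-sided p = 2*Phi(z) = 0.672909.
Step 6: alpha = 0.05. fail to reject H0.

W+ = 21, W- = 15, W = min = 15, p = 0.672909, fail to reject H0.


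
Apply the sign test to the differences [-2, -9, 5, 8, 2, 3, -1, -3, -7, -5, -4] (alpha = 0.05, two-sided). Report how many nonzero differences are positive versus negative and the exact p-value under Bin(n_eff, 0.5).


Step 1: Discard zero differences. Original n = 11; n_eff = number of nonzero differences = 11.
Nonzero differences (with sign): -2, -9, +5, +8, +2, +3, -1, -3, -7, -5, -4
Step 2: Count signs: positive = 4, negative = 7.
Step 3: Under H0: P(positive) = 0.5, so the number of positives S ~ Bin(11, 0.5).
Step 4: Two-sided exact p-value = sum of Bin(11,0.5) probabilities at or below the observed probability = 0.548828.
Step 5: alpha = 0.05. fail to reject H0.

n_eff = 11, pos = 4, neg = 7, p = 0.548828, fail to reject H0.


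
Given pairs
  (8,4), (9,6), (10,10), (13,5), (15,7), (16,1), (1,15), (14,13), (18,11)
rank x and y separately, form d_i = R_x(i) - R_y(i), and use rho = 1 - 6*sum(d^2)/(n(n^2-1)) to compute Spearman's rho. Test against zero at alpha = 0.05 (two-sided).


Step 1: Rank x and y separately (midranks; no ties here).
rank(x): 8->2, 9->3, 10->4, 13->5, 15->7, 16->8, 1->1, 14->6, 18->9
rank(y): 4->2, 6->4, 10->6, 5->3, 7->5, 1->1, 15->9, 13->8, 11->7
Step 2: d_i = R_x(i) - R_y(i); compute d_i^2.
  (2-2)^2=0, (3-4)^2=1, (4-6)^2=4, (5-3)^2=4, (7-5)^2=4, (8-1)^2=49, (1-9)^2=64, (6-8)^2=4, (9-7)^2=4
sum(d^2) = 134.
Step 3: rho = 1 - 6*134 / (9*(9^2 - 1)) = 1 - 804/720 = -0.116667.
Step 4: Under H0, t = rho * sqrt((n-2)/(1-rho^2)) = -0.3108 ~ t(7).
Step 5: Two-sided p-value from the t-distribution with 7 df = 0.765008.
Step 6: alpha = 0.05. fail to reject H0.

rho = -0.1167, p = 0.765008, fail to reject H0 at alpha = 0.05.


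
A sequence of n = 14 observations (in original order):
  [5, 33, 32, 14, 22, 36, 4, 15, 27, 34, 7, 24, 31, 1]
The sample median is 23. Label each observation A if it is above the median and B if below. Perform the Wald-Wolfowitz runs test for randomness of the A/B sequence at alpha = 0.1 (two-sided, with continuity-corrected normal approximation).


Step 1: Compute median = 23; label A = above, B = below.
Labels in order: BAABBABBAABAAB  (n_A = 7, n_B = 7)
Step 2: Count runs R = 9.
Step 3: Under H0 (random ordering), E[R] = 2*n_A*n_B/(n_A+n_B) + 1 = 2*7*7/14 + 1 = 8.0000.
        Var[R] = 2*n_A*n_B*(2*n_A*n_B - n_A - n_B) / ((n_A+n_B)^2 * (n_A+n_B-1)) = 8232/2548 = 3.2308.
        SD[R] = 1.7974.
Step 4: Continuity-corrected z = (R - 0.5 - E[R]) / SD[R] = (9 - 0.5 - 8.0000) / 1.7974 = 0.2782.
Step 5: Two-sided p-value via normal approximation = 2*(1 - Phi(|z|)) = 0.780879.
Step 6: alpha = 0.1. fail to reject H0.

R = 9, z = 0.2782, p = 0.780879, fail to reject H0.


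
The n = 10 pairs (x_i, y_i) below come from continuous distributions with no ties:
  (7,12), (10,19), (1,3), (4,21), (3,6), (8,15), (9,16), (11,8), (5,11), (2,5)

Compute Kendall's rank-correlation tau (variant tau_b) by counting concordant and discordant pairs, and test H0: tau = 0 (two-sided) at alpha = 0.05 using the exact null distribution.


Step 1: Enumerate the 45 unordered pairs (i,j) with i<j and classify each by sign(x_j-x_i) * sign(y_j-y_i).
  (1,2):dx=+3,dy=+7->C; (1,3):dx=-6,dy=-9->C; (1,4):dx=-3,dy=+9->D; (1,5):dx=-4,dy=-6->C
  (1,6):dx=+1,dy=+3->C; (1,7):dx=+2,dy=+4->C; (1,8):dx=+4,dy=-4->D; (1,9):dx=-2,dy=-1->C
  (1,10):dx=-5,dy=-7->C; (2,3):dx=-9,dy=-16->C; (2,4):dx=-6,dy=+2->D; (2,5):dx=-7,dy=-13->C
  (2,6):dx=-2,dy=-4->C; (2,7):dx=-1,dy=-3->C; (2,8):dx=+1,dy=-11->D; (2,9):dx=-5,dy=-8->C
  (2,10):dx=-8,dy=-14->C; (3,4):dx=+3,dy=+18->C; (3,5):dx=+2,dy=+3->C; (3,6):dx=+7,dy=+12->C
  (3,7):dx=+8,dy=+13->C; (3,8):dx=+10,dy=+5->C; (3,9):dx=+4,dy=+8->C; (3,10):dx=+1,dy=+2->C
  (4,5):dx=-1,dy=-15->C; (4,6):dx=+4,dy=-6->D; (4,7):dx=+5,dy=-5->D; (4,8):dx=+7,dy=-13->D
  (4,9):dx=+1,dy=-10->D; (4,10):dx=-2,dy=-16->C; (5,6):dx=+5,dy=+9->C; (5,7):dx=+6,dy=+10->C
  (5,8):dx=+8,dy=+2->C; (5,9):dx=+2,dy=+5->C; (5,10):dx=-1,dy=-1->C; (6,7):dx=+1,dy=+1->C
  (6,8):dx=+3,dy=-7->D; (6,9):dx=-3,dy=-4->C; (6,10):dx=-6,dy=-10->C; (7,8):dx=+2,dy=-8->D
  (7,9):dx=-4,dy=-5->C; (7,10):dx=-7,dy=-11->C; (8,9):dx=-6,dy=+3->D; (8,10):dx=-9,dy=-3->C
  (9,10):dx=-3,dy=-6->C
Step 2: C = 34, D = 11, total pairs = 45.
Step 3: tau = (C - D)/(n(n-1)/2) = (34 - 11)/45 = 0.511111.
Step 4: Exact two-sided p-value (enumerate n! = 3628800 permutations of y under H0): p = 0.046623.
Step 5: alpha = 0.05. reject H0.

tau_b = 0.5111 (C=34, D=11), p = 0.046623, reject H0.


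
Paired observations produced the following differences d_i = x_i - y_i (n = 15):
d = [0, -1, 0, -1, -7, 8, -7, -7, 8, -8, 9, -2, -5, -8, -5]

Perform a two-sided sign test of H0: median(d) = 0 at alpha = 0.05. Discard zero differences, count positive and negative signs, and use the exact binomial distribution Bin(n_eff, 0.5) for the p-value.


Step 1: Discard zero differences. Original n = 15; n_eff = number of nonzero differences = 13.
Nonzero differences (with sign): -1, -1, -7, +8, -7, -7, +8, -8, +9, -2, -5, -8, -5
Step 2: Count signs: positive = 3, negative = 10.
Step 3: Under H0: P(positive) = 0.5, so the number of positives S ~ Bin(13, 0.5).
Step 4: Two-sided exact p-value = sum of Bin(13,0.5) probabilities at or below the observed probability = 0.092285.
Step 5: alpha = 0.05. fail to reject H0.

n_eff = 13, pos = 3, neg = 10, p = 0.092285, fail to reject H0.


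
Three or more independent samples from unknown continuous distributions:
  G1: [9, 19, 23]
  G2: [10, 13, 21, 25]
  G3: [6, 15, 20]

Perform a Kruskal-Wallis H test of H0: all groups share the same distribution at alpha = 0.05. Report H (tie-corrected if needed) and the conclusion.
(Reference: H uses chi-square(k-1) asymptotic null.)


Step 1: Combine all N = 10 observations and assign midranks.
sorted (value, group, rank): (6,G3,1), (9,G1,2), (10,G2,3), (13,G2,4), (15,G3,5), (19,G1,6), (20,G3,7), (21,G2,8), (23,G1,9), (25,G2,10)
Step 2: Sum ranks within each group.
R_1 = 17 (n_1 = 3)
R_2 = 25 (n_2 = 4)
R_3 = 13 (n_3 = 3)
Step 3: H = 12/(N(N+1)) * sum(R_i^2/n_i) - 3(N+1)
     = 12/(10*11) * (17^2/3 + 25^2/4 + 13^2/3) - 3*11
     = 0.109091 * 308.917 - 33
     = 0.700000.
Step 4: No ties, so H is used without correction.
Step 5: Under H0, H ~ chi^2(2); p-value = 0.704688.
Step 6: alpha = 0.05. fail to reject H0.

H = 0.7000, df = 2, p = 0.704688, fail to reject H0.


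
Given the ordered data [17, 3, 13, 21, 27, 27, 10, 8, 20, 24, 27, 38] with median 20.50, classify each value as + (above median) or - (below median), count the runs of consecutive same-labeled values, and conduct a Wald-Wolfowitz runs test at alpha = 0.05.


Step 1: Compute median = 20.50; label A = above, B = below.
Labels in order: BBBAAABBBAAA  (n_A = 6, n_B = 6)
Step 2: Count runs R = 4.
Step 3: Under H0 (random ordering), E[R] = 2*n_A*n_B/(n_A+n_B) + 1 = 2*6*6/12 + 1 = 7.0000.
        Var[R] = 2*n_A*n_B*(2*n_A*n_B - n_A - n_B) / ((n_A+n_B)^2 * (n_A+n_B-1)) = 4320/1584 = 2.7273.
        SD[R] = 1.6514.
Step 4: Continuity-corrected z = (R + 0.5 - E[R]) / SD[R] = (4 + 0.5 - 7.0000) / 1.6514 = -1.5138.
Step 5: Two-sided p-value via normal approximation = 2*(1 - Phi(|z|)) = 0.130070.
Step 6: alpha = 0.05. fail to reject H0.

R = 4, z = -1.5138, p = 0.130070, fail to reject H0.


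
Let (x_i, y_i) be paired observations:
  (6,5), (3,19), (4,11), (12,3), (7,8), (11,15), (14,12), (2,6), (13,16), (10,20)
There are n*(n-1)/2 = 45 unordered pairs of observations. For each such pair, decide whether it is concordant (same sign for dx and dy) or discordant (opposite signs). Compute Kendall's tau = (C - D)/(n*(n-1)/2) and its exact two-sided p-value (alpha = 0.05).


Step 1: Enumerate the 45 unordered pairs (i,j) with i<j and classify each by sign(x_j-x_i) * sign(y_j-y_i).
  (1,2):dx=-3,dy=+14->D; (1,3):dx=-2,dy=+6->D; (1,4):dx=+6,dy=-2->D; (1,5):dx=+1,dy=+3->C
  (1,6):dx=+5,dy=+10->C; (1,7):dx=+8,dy=+7->C; (1,8):dx=-4,dy=+1->D; (1,9):dx=+7,dy=+11->C
  (1,10):dx=+4,dy=+15->C; (2,3):dx=+1,dy=-8->D; (2,4):dx=+9,dy=-16->D; (2,5):dx=+4,dy=-11->D
  (2,6):dx=+8,dy=-4->D; (2,7):dx=+11,dy=-7->D; (2,8):dx=-1,dy=-13->C; (2,9):dx=+10,dy=-3->D
  (2,10):dx=+7,dy=+1->C; (3,4):dx=+8,dy=-8->D; (3,5):dx=+3,dy=-3->D; (3,6):dx=+7,dy=+4->C
  (3,7):dx=+10,dy=+1->C; (3,8):dx=-2,dy=-5->C; (3,9):dx=+9,dy=+5->C; (3,10):dx=+6,dy=+9->C
  (4,5):dx=-5,dy=+5->D; (4,6):dx=-1,dy=+12->D; (4,7):dx=+2,dy=+9->C; (4,8):dx=-10,dy=+3->D
  (4,9):dx=+1,dy=+13->C; (4,10):dx=-2,dy=+17->D; (5,6):dx=+4,dy=+7->C; (5,7):dx=+7,dy=+4->C
  (5,8):dx=-5,dy=-2->C; (5,9):dx=+6,dy=+8->C; (5,10):dx=+3,dy=+12->C; (6,7):dx=+3,dy=-3->D
  (6,8):dx=-9,dy=-9->C; (6,9):dx=+2,dy=+1->C; (6,10):dx=-1,dy=+5->D; (7,8):dx=-12,dy=-6->C
  (7,9):dx=-1,dy=+4->D; (7,10):dx=-4,dy=+8->D; (8,9):dx=+11,dy=+10->C; (8,10):dx=+8,dy=+14->C
  (9,10):dx=-3,dy=+4->D
Step 2: C = 24, D = 21, total pairs = 45.
Step 3: tau = (C - D)/(n(n-1)/2) = (24 - 21)/45 = 0.066667.
Step 4: Exact two-sided p-value (enumerate n! = 3628800 permutations of y under H0): p = 0.861801.
Step 5: alpha = 0.05. fail to reject H0.

tau_b = 0.0667 (C=24, D=21), p = 0.861801, fail to reject H0.


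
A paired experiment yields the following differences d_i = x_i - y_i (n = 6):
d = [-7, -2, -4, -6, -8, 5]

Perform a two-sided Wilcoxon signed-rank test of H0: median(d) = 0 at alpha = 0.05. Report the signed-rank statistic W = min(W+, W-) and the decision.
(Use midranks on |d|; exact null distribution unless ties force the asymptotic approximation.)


Step 1: Drop any zero differences (none here) and take |d_i|.
|d| = [7, 2, 4, 6, 8, 5]
Step 2: Midrank |d_i| (ties get averaged ranks).
ranks: |7|->5, |2|->1, |4|->2, |6|->4, |8|->6, |5|->3
Step 3: Attach original signs; sum ranks with positive sign and with negative sign.
W+ = 3 = 3
W- = 5 + 1 + 2 + 4 + 6 = 18
(Check: W+ + W- = 21 should equal n(n+1)/2 = 21.)
Step 4: Test statistic W = min(W+, W-) = 3.
Step 5: No ties, so the exact null distribution over the 2^6 = 64 sign assignments gives the two-sided p-value = 0.156250.
Step 6: alpha = 0.05. fail to reject H0.

W+ = 3, W- = 18, W = min = 3, p = 0.156250, fail to reject H0.


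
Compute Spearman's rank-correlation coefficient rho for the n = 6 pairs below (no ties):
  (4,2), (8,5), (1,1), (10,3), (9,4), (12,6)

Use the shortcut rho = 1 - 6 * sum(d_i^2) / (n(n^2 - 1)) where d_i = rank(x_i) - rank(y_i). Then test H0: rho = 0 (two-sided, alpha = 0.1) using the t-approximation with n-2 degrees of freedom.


Step 1: Rank x and y separately (midranks; no ties here).
rank(x): 4->2, 8->3, 1->1, 10->5, 9->4, 12->6
rank(y): 2->2, 5->5, 1->1, 3->3, 4->4, 6->6
Step 2: d_i = R_x(i) - R_y(i); compute d_i^2.
  (2-2)^2=0, (3-5)^2=4, (1-1)^2=0, (5-3)^2=4, (4-4)^2=0, (6-6)^2=0
sum(d^2) = 8.
Step 3: rho = 1 - 6*8 / (6*(6^2 - 1)) = 1 - 48/210 = 0.771429.
Step 4: Under H0, t = rho * sqrt((n-2)/(1-rho^2)) = 2.4247 ~ t(4).
Step 5: Two-sided p-value from the t-distribution with 4 df = 0.072397.
Step 6: alpha = 0.1. reject H0.

rho = 0.7714, p = 0.072397, reject H0 at alpha = 0.1.


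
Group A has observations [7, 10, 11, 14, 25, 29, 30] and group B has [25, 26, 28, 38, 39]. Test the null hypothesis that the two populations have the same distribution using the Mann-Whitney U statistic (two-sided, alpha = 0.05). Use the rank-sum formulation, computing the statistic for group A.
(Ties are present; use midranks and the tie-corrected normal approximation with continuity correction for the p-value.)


Step 1: Combine and sort all 12 observations; assign midranks.
sorted (value, group): (7,X), (10,X), (11,X), (14,X), (25,X), (25,Y), (26,Y), (28,Y), (29,X), (30,X), (38,Y), (39,Y)
ranks: 7->1, 10->2, 11->3, 14->4, 25->5.5, 25->5.5, 26->7, 28->8, 29->9, 30->10, 38->11, 39->12
Step 2: Rank sum for X: R1 = 1 + 2 + 3 + 4 + 5.5 + 9 + 10 = 34.5.
Step 3: U_X = R1 - n1(n1+1)/2 = 34.5 - 7*8/2 = 34.5 - 28 = 6.5.
       U_Y = n1*n2 - U_X = 35 - 6.5 = 28.5.
Step 4: Ties are present, so use the tie-corrected normal approximation (with continuity correction) for the p-value.
Step 5: p-value = 0.087602; compare to alpha = 0.05. fail to reject H0.

U_X = 6.5, p = 0.087602, fail to reject H0 at alpha = 0.05.


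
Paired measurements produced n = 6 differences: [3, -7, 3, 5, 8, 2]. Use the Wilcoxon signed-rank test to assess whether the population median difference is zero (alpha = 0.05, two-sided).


Step 1: Drop any zero differences (none here) and take |d_i|.
|d| = [3, 7, 3, 5, 8, 2]
Step 2: Midrank |d_i| (ties get averaged ranks).
ranks: |3|->2.5, |7|->5, |3|->2.5, |5|->4, |8|->6, |2|->1
Step 3: Attach original signs; sum ranks with positive sign and with negative sign.
W+ = 2.5 + 2.5 + 4 + 6 + 1 = 16
W- = 5 = 5
(Check: W+ + W- = 21 should equal n(n+1)/2 = 21.)
Step 4: Test statistic W = min(W+, W-) = 5.
Step 5: Ties in |d|, so use the tie-corrected normal approximation.
        E[W] = n(n+1)/4 = 6*7/4 = 10.5.
        Tie groups: |d|=3 (t=2); sum(t^3 - t) = 6.
        Var[W] = n(n+1)(2n+1)/24 - sum(t^3-t)/48 = 546/24 - 6/48 = 22.625.
        z = (W - E[W]) / sqrt(Var[W]) = (5 - 10.5) / 4.7566 = -1.1563.
        Two-sided p = 2*Phi(z) = 0.247561.
Step 6: alpha = 0.05. fail to reject H0.

W+ = 16, W- = 5, W = min = 5, p = 0.247561, fail to reject H0.


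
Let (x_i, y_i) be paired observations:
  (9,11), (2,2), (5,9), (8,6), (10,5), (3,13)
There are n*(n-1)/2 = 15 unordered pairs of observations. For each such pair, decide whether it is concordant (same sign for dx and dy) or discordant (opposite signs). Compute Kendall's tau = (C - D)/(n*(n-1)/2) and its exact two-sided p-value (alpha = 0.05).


Step 1: Enumerate the 15 unordered pairs (i,j) with i<j and classify each by sign(x_j-x_i) * sign(y_j-y_i).
  (1,2):dx=-7,dy=-9->C; (1,3):dx=-4,dy=-2->C; (1,4):dx=-1,dy=-5->C; (1,5):dx=+1,dy=-6->D
  (1,6):dx=-6,dy=+2->D; (2,3):dx=+3,dy=+7->C; (2,4):dx=+6,dy=+4->C; (2,5):dx=+8,dy=+3->C
  (2,6):dx=+1,dy=+11->C; (3,4):dx=+3,dy=-3->D; (3,5):dx=+5,dy=-4->D; (3,6):dx=-2,dy=+4->D
  (4,5):dx=+2,dy=-1->D; (4,6):dx=-5,dy=+7->D; (5,6):dx=-7,dy=+8->D
Step 2: C = 7, D = 8, total pairs = 15.
Step 3: tau = (C - D)/(n(n-1)/2) = (7 - 8)/15 = -0.066667.
Step 4: Exact two-sided p-value (enumerate n! = 720 permutations of y under H0): p = 1.000000.
Step 5: alpha = 0.05. fail to reject H0.

tau_b = -0.0667 (C=7, D=8), p = 1.000000, fail to reject H0.


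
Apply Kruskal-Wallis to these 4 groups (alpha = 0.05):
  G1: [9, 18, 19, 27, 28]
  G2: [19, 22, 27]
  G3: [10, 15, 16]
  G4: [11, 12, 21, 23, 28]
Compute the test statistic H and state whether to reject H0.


Step 1: Combine all N = 16 observations and assign midranks.
sorted (value, group, rank): (9,G1,1), (10,G3,2), (11,G4,3), (12,G4,4), (15,G3,5), (16,G3,6), (18,G1,7), (19,G1,8.5), (19,G2,8.5), (21,G4,10), (22,G2,11), (23,G4,12), (27,G1,13.5), (27,G2,13.5), (28,G1,15.5), (28,G4,15.5)
Step 2: Sum ranks within each group.
R_1 = 45.5 (n_1 = 5)
R_2 = 33 (n_2 = 3)
R_3 = 13 (n_3 = 3)
R_4 = 44.5 (n_4 = 5)
Step 3: H = 12/(N(N+1)) * sum(R_i^2/n_i) - 3(N+1)
     = 12/(16*17) * (45.5^2/5 + 33^2/3 + 13^2/3 + 44.5^2/5) - 3*17
     = 0.044118 * 1229.43 - 51
     = 3.239706.
Step 4: Ties present; correction factor C = 1 - 18/(16^3 - 16) = 0.995588. Corrected H = 3.239706 / 0.995588 = 3.254062.
Step 5: Under H0, H ~ chi^2(3); p-value = 0.354088.
Step 6: alpha = 0.05. fail to reject H0.

H = 3.2541, df = 3, p = 0.354088, fail to reject H0.


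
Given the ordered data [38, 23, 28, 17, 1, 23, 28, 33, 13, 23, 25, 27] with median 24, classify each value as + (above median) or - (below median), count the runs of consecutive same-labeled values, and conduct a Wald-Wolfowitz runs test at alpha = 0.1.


Step 1: Compute median = 24; label A = above, B = below.
Labels in order: ABABBBAABBAA  (n_A = 6, n_B = 6)
Step 2: Count runs R = 7.
Step 3: Under H0 (random ordering), E[R] = 2*n_A*n_B/(n_A+n_B) + 1 = 2*6*6/12 + 1 = 7.0000.
        Var[R] = 2*n_A*n_B*(2*n_A*n_B - n_A - n_B) / ((n_A+n_B)^2 * (n_A+n_B-1)) = 4320/1584 = 2.7273.
        SD[R] = 1.6514.
Step 4: R = E[R], so z = 0 with no continuity correction.
Step 5: Two-sided p-value via normal approximation = 2*(1 - Phi(|z|)) = 1.000000.
Step 6: alpha = 0.1. fail to reject H0.

R = 7, z = 0.0000, p = 1.000000, fail to reject H0.


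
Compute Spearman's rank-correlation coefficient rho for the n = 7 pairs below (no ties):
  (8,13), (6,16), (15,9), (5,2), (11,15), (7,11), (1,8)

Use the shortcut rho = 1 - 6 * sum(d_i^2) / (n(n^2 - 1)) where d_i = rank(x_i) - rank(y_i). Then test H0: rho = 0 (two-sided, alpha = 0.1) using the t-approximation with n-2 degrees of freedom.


Step 1: Rank x and y separately (midranks; no ties here).
rank(x): 8->5, 6->3, 15->7, 5->2, 11->6, 7->4, 1->1
rank(y): 13->5, 16->7, 9->3, 2->1, 15->6, 11->4, 8->2
Step 2: d_i = R_x(i) - R_y(i); compute d_i^2.
  (5-5)^2=0, (3-7)^2=16, (7-3)^2=16, (2-1)^2=1, (6-6)^2=0, (4-4)^2=0, (1-2)^2=1
sum(d^2) = 34.
Step 3: rho = 1 - 6*34 / (7*(7^2 - 1)) = 1 - 204/336 = 0.392857.
Step 4: Under H0, t = rho * sqrt((n-2)/(1-rho^2)) = 0.9553 ~ t(5).
Step 5: Two-sided p-value from the t-distribution with 5 df = 0.383317.
Step 6: alpha = 0.1. fail to reject H0.

rho = 0.3929, p = 0.383317, fail to reject H0 at alpha = 0.1.


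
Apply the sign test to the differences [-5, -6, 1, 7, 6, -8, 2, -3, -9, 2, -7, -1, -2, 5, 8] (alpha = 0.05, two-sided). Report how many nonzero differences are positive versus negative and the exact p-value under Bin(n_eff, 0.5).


Step 1: Discard zero differences. Original n = 15; n_eff = number of nonzero differences = 15.
Nonzero differences (with sign): -5, -6, +1, +7, +6, -8, +2, -3, -9, +2, -7, -1, -2, +5, +8
Step 2: Count signs: positive = 7, negative = 8.
Step 3: Under H0: P(positive) = 0.5, so the number of positives S ~ Bin(15, 0.5).
Step 4: Two-sided exact p-value = sum of Bin(15,0.5) probabilities at or below the observed probability = 1.000000.
Step 5: alpha = 0.05. fail to reject H0.

n_eff = 15, pos = 7, neg = 8, p = 1.000000, fail to reject H0.


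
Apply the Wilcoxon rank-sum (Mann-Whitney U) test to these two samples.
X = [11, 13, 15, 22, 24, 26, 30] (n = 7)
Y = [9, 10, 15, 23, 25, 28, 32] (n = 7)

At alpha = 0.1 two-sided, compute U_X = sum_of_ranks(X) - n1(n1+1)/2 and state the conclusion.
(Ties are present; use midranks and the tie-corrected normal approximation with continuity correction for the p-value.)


Step 1: Combine and sort all 14 observations; assign midranks.
sorted (value, group): (9,Y), (10,Y), (11,X), (13,X), (15,X), (15,Y), (22,X), (23,Y), (24,X), (25,Y), (26,X), (28,Y), (30,X), (32,Y)
ranks: 9->1, 10->2, 11->3, 13->4, 15->5.5, 15->5.5, 22->7, 23->8, 24->9, 25->10, 26->11, 28->12, 30->13, 32->14
Step 2: Rank sum for X: R1 = 3 + 4 + 5.5 + 7 + 9 + 11 + 13 = 52.5.
Step 3: U_X = R1 - n1(n1+1)/2 = 52.5 - 7*8/2 = 52.5 - 28 = 24.5.
       U_Y = n1*n2 - U_X = 49 - 24.5 = 24.5.
Step 4: Ties are present, so use the tie-corrected normal approximation (with continuity correction) for the p-value.
Step 5: p-value = 1.000000; compare to alpha = 0.1. fail to reject H0.

U_X = 24.5, p = 1.000000, fail to reject H0 at alpha = 0.1.


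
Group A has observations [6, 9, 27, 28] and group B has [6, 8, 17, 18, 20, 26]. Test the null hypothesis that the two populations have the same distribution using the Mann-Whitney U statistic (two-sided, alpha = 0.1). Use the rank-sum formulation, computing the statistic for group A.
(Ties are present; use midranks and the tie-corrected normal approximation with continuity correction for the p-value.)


Step 1: Combine and sort all 10 observations; assign midranks.
sorted (value, group): (6,X), (6,Y), (8,Y), (9,X), (17,Y), (18,Y), (20,Y), (26,Y), (27,X), (28,X)
ranks: 6->1.5, 6->1.5, 8->3, 9->4, 17->5, 18->6, 20->7, 26->8, 27->9, 28->10
Step 2: Rank sum for X: R1 = 1.5 + 4 + 9 + 10 = 24.5.
Step 3: U_X = R1 - n1(n1+1)/2 = 24.5 - 4*5/2 = 24.5 - 10 = 14.5.
       U_Y = n1*n2 - U_X = 24 - 14.5 = 9.5.
Step 4: Ties are present, so use the tie-corrected normal approximation (with continuity correction) for the p-value.
Step 5: p-value = 0.668870; compare to alpha = 0.1. fail to reject H0.

U_X = 14.5, p = 0.668870, fail to reject H0 at alpha = 0.1.


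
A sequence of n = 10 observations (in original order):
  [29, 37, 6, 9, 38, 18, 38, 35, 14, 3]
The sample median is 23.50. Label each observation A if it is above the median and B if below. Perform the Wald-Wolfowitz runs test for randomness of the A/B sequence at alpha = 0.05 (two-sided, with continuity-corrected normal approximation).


Step 1: Compute median = 23.50; label A = above, B = below.
Labels in order: AABBABAABB  (n_A = 5, n_B = 5)
Step 2: Count runs R = 6.
Step 3: Under H0 (random ordering), E[R] = 2*n_A*n_B/(n_A+n_B) + 1 = 2*5*5/10 + 1 = 6.0000.
        Var[R] = 2*n_A*n_B*(2*n_A*n_B - n_A - n_B) / ((n_A+n_B)^2 * (n_A+n_B-1)) = 2000/900 = 2.2222.
        SD[R] = 1.4907.
Step 4: R = E[R], so z = 0 with no continuity correction.
Step 5: Two-sided p-value via normal approximation = 2*(1 - Phi(|z|)) = 1.000000.
Step 6: alpha = 0.05. fail to reject H0.

R = 6, z = 0.0000, p = 1.000000, fail to reject H0.


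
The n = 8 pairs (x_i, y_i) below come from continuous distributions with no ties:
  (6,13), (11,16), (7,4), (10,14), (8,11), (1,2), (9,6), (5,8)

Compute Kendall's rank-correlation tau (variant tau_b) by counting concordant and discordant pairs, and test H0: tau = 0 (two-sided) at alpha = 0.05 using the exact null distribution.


Step 1: Enumerate the 28 unordered pairs (i,j) with i<j and classify each by sign(x_j-x_i) * sign(y_j-y_i).
  (1,2):dx=+5,dy=+3->C; (1,3):dx=+1,dy=-9->D; (1,4):dx=+4,dy=+1->C; (1,5):dx=+2,dy=-2->D
  (1,6):dx=-5,dy=-11->C; (1,7):dx=+3,dy=-7->D; (1,8):dx=-1,dy=-5->C; (2,3):dx=-4,dy=-12->C
  (2,4):dx=-1,dy=-2->C; (2,5):dx=-3,dy=-5->C; (2,6):dx=-10,dy=-14->C; (2,7):dx=-2,dy=-10->C
  (2,8):dx=-6,dy=-8->C; (3,4):dx=+3,dy=+10->C; (3,5):dx=+1,dy=+7->C; (3,6):dx=-6,dy=-2->C
  (3,7):dx=+2,dy=+2->C; (3,8):dx=-2,dy=+4->D; (4,5):dx=-2,dy=-3->C; (4,6):dx=-9,dy=-12->C
  (4,7):dx=-1,dy=-8->C; (4,8):dx=-5,dy=-6->C; (5,6):dx=-7,dy=-9->C; (5,7):dx=+1,dy=-5->D
  (5,8):dx=-3,dy=-3->C; (6,7):dx=+8,dy=+4->C; (6,8):dx=+4,dy=+6->C; (7,8):dx=-4,dy=+2->D
Step 2: C = 22, D = 6, total pairs = 28.
Step 3: tau = (C - D)/(n(n-1)/2) = (22 - 6)/28 = 0.571429.
Step 4: Exact two-sided p-value (enumerate n! = 40320 permutations of y under H0): p = 0.061012.
Step 5: alpha = 0.05. fail to reject H0.

tau_b = 0.5714 (C=22, D=6), p = 0.061012, fail to reject H0.


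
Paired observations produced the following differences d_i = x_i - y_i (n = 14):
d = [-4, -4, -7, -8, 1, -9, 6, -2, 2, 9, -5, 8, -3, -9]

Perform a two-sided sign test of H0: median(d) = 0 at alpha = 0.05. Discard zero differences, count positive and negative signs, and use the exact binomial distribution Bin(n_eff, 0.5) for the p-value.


Step 1: Discard zero differences. Original n = 14; n_eff = number of nonzero differences = 14.
Nonzero differences (with sign): -4, -4, -7, -8, +1, -9, +6, -2, +2, +9, -5, +8, -3, -9
Step 2: Count signs: positive = 5, negative = 9.
Step 3: Under H0: P(positive) = 0.5, so the number of positives S ~ Bin(14, 0.5).
Step 4: Two-sided exact p-value = sum of Bin(14,0.5) probabilities at or below the observed probability = 0.423950.
Step 5: alpha = 0.05. fail to reject H0.

n_eff = 14, pos = 5, neg = 9, p = 0.423950, fail to reject H0.


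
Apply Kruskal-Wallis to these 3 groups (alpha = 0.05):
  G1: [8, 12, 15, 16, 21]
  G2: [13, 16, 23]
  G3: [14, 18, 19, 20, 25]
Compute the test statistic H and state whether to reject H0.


Step 1: Combine all N = 13 observations and assign midranks.
sorted (value, group, rank): (8,G1,1), (12,G1,2), (13,G2,3), (14,G3,4), (15,G1,5), (16,G1,6.5), (16,G2,6.5), (18,G3,8), (19,G3,9), (20,G3,10), (21,G1,11), (23,G2,12), (25,G3,13)
Step 2: Sum ranks within each group.
R_1 = 25.5 (n_1 = 5)
R_2 = 21.5 (n_2 = 3)
R_3 = 44 (n_3 = 5)
Step 3: H = 12/(N(N+1)) * sum(R_i^2/n_i) - 3(N+1)
     = 12/(13*14) * (25.5^2/5 + 21.5^2/3 + 44^2/5) - 3*14
     = 0.065934 * 671.333 - 42
     = 2.263736.
Step 4: Ties present; correction factor C = 1 - 6/(13^3 - 13) = 0.997253. Corrected H = 2.263736 / 0.997253 = 2.269972.
Step 5: Under H0, H ~ chi^2(2); p-value = 0.321427.
Step 6: alpha = 0.05. fail to reject H0.

H = 2.2700, df = 2, p = 0.321427, fail to reject H0.


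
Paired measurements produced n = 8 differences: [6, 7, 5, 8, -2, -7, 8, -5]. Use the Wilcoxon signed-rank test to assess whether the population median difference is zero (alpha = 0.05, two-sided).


Step 1: Drop any zero differences (none here) and take |d_i|.
|d| = [6, 7, 5, 8, 2, 7, 8, 5]
Step 2: Midrank |d_i| (ties get averaged ranks).
ranks: |6|->4, |7|->5.5, |5|->2.5, |8|->7.5, |2|->1, |7|->5.5, |8|->7.5, |5|->2.5
Step 3: Attach original signs; sum ranks with positive sign and with negative sign.
W+ = 4 + 5.5 + 2.5 + 7.5 + 7.5 = 27
W- = 1 + 5.5 + 2.5 = 9
(Check: W+ + W- = 36 should equal n(n+1)/2 = 36.)
Step 4: Test statistic W = min(W+, W-) = 9.
Step 5: Ties in |d|, so use the tie-corrected normal approximation.
        E[W] = n(n+1)/4 = 8*9/4 = 18.
        Tie groups: |d|=5 (t=2), |d|=7 (t=2), |d|=8 (t=2); sum(t^3 - t) = 18.
        Var[W] = n(n+1)(2n+1)/24 - sum(t^3-t)/48 = 1224/24 - 18/48 = 50.625.
        z = (W - E[W]) / sqrt(Var[W]) = (9 - 18) / 7.1151 = -1.2649.
        Two-sided p = 2*Phi(z) = 0.205903.
Step 6: alpha = 0.05. fail to reject H0.

W+ = 27, W- = 9, W = min = 9, p = 0.205903, fail to reject H0.
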